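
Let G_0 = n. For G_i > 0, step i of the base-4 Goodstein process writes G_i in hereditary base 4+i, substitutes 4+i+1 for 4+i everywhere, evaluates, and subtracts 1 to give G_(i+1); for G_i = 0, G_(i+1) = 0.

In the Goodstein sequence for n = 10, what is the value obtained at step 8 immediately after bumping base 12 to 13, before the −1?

14

[0] 10 ≡ 2·4 + 2 (base 4). Lift 5: 12. −1: 11.
[1] 11 ≡ 2·5 + 1 (base 5). Lift 6: 13. −1: 12.
[2] 12 ≡ 2·6 (base 6). Lift 7: 14. −1: 13.
[3] 13 ≡ 7 + 6 (base 7). Lift 8: 14. −1: 13.
[4] 13 ≡ 8 + 5 (base 8). Lift 9: 14. −1: 13.
[5] 13 ≡ 9 + 4 (base 9). Lift 10: 14. −1: 13.
[6] 13 ≡ 10 + 3 (base 10). Lift 11: 14. −1: 13.
[7] 13 ≡ 11 + 2 (base 11). Lift 12: 14. −1: 13.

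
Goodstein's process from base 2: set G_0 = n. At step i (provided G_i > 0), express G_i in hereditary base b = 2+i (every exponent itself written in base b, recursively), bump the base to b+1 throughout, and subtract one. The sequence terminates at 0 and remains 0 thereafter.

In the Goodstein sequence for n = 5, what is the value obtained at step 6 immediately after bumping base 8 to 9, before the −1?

G_0 = 5. HB_2(5) = 2^2 + 1. Bump = 28. G_1 = 27.
G_1 = 27. HB_3(27) = 3^3. Bump = 256. G_2 = 255.
G_2 = 255. HB_4(255) = 3·4^3 + 3·4^2 + 3·4 + 3. Bump = 468. G_3 = 467.
G_3 = 467. HB_5(467) = 3·5^3 + 3·5^2 + 3·5 + 2. Bump = 776. G_4 = 775.
G_4 = 775. HB_6(775) = 3·6^3 + 3·6^2 + 3·6 + 1. Bump = 1198. G_5 = 1197.
G_5 = 1197. HB_7(1197) = 3·7^3 + 3·7^2 + 3·7. Bump = 1752. G_6 = 1751.

2455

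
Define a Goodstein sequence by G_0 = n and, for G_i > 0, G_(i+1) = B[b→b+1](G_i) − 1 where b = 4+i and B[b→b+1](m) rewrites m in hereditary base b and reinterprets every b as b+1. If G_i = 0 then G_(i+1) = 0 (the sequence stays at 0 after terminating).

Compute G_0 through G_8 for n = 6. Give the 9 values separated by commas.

base 4: 6 = 4 + 2; at 5: 5 + 2 = 7; next = 6
base 5: 6 = 5 + 1; at 6: 6 + 1 = 7; next = 6
base 6: 6 = 6; at 7: 7 = 7; next = 6
base 7: 6 = 6; at 8: 6 = 6; next = 5
base 8: 5 = 5; at 9: 5 = 5; next = 4
base 9: 4 = 4; at 10: 4 = 4; next = 3
base 10: 3 = 3; at 11: 3 = 3; next = 2
base 11: 2 = 2; at 12: 2 = 2; next = 1

6, 6, 6, 6, 5, 4, 3, 2, 1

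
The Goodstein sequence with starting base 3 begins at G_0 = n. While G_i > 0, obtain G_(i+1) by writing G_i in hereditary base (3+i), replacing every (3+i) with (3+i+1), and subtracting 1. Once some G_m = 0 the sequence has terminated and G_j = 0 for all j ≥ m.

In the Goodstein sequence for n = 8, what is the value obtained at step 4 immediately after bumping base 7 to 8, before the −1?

(0) 8|_3 = 2·3 + 2 ↦ 2·4 + 2|_4 = 10 ⇒ 9
(1) 9|_4 = 2·4 + 1 ↦ 2·5 + 1|_5 = 11 ⇒ 10
(2) 10|_5 = 2·5 ↦ 2·6|_6 = 12 ⇒ 11
(3) 11|_6 = 6 + 5 ↦ 7 + 5|_7 = 12 ⇒ 11
(4) 11|_7 = 7 + 4 ↦ 8 + 4|_8 = 12 ⇒ 11

12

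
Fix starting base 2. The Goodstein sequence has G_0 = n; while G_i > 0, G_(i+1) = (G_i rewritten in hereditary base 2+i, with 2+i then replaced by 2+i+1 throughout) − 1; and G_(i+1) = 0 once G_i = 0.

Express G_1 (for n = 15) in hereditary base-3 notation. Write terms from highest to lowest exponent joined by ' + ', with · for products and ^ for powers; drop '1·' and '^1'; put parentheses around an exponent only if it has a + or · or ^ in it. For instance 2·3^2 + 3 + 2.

(0) 15|_2 = 2^(2 + 1) + 2^2 + 2 + 1 ↦ 3^(3 + 1) + 3^3 + 3 + 1|_3 = 112 ⇒ 111
(1) 111|_3 = 3^(3 + 1) + 3^3 + 3 ↦ 4^(4 + 1) + 4^4 + 4|_4 = 1284 ⇒ 1283

3^(3 + 1) + 3^3 + 3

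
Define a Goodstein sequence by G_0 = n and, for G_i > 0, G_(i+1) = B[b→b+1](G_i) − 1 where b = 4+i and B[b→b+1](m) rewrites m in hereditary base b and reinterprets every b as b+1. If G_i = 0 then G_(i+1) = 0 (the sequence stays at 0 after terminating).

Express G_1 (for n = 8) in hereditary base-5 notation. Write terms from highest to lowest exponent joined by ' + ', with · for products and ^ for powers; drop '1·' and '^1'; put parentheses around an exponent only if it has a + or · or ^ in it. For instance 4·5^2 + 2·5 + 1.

5 + 4

8 —HB4→ 2·4 —bump→ 2·5 = 10 —(−1)→ 9
9 —HB5→ 5 + 4 —bump→ 6 + 4 = 10 —(−1)→ 9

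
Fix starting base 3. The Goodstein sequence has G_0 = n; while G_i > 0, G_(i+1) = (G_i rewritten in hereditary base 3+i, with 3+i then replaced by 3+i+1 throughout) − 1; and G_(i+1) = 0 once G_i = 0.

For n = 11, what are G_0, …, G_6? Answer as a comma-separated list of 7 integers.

G_0 = 11. HB_3(11) = 3^2 + 2. Bump = 18. G_1 = 17.
G_1 = 17. HB_4(17) = 4^2 + 1. Bump = 26. G_2 = 25.
G_2 = 25. HB_5(25) = 5^2. Bump = 36. G_3 = 35.
G_3 = 35. HB_6(35) = 5·6 + 5. Bump = 40. G_4 = 39.
G_4 = 39. HB_7(39) = 5·7 + 4. Bump = 44. G_5 = 43.
G_5 = 43. HB_8(43) = 5·8 + 3. Bump = 48. G_6 = 47.

11, 17, 25, 35, 39, 43, 47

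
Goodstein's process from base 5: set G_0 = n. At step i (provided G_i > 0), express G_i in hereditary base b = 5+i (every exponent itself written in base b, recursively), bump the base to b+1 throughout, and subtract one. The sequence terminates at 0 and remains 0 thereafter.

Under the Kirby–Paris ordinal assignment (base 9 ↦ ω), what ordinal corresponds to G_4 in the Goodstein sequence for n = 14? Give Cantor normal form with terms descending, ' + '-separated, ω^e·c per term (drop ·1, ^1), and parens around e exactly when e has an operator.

G_0=14  [base 5] 2·5 + 4  →[5↦6]→  2·6 + 4 = 16  −1 ⇒ G_1=15
G_1=15  [base 6] 2·6 + 3  →[6↦7]→  2·7 + 3 = 17  −1 ⇒ G_2=16
G_2=16  [base 7] 2·7 + 2  →[7↦8]→  2·8 + 2 = 18  −1 ⇒ G_3=17
G_3=17  [base 8] 2·8 + 1  →[8↦9]→  2·9 + 1 = 19  −1 ⇒ G_4=18

ω·2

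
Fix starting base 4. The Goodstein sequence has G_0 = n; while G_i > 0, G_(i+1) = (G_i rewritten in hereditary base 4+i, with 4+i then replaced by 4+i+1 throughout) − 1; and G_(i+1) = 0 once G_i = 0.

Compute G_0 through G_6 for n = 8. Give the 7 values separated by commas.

base 4: 8 = 2·4; at 5: 2·5 = 10; next = 9
base 5: 9 = 5 + 4; at 6: 6 + 4 = 10; next = 9
base 6: 9 = 6 + 3; at 7: 7 + 3 = 10; next = 9
base 7: 9 = 7 + 2; at 8: 8 + 2 = 10; next = 9
base 8: 9 = 8 + 1; at 9: 9 + 1 = 10; next = 9
base 9: 9 = 9; at 10: 10 = 10; next = 9

8, 9, 9, 9, 9, 9, 9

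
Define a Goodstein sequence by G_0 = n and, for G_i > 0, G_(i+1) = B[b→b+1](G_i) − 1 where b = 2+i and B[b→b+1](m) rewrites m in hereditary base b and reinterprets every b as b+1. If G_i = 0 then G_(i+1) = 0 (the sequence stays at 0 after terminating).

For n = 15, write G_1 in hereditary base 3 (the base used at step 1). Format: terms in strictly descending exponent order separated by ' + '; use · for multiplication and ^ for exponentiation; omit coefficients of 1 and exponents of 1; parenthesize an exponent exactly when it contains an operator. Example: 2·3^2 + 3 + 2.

3^(3 + 1) + 3^3 + 3

G_0=15  [base 2] 2^(2 + 1) + 2^2 + 2 + 1  →[2↦3]→  3^(3 + 1) + 3^3 + 3 + 1 = 112  −1 ⇒ G_1=111
G_1=111  [base 3] 3^(3 + 1) + 3^3 + 3  →[3↦4]→  4^(4 + 1) + 4^4 + 4 = 1284  −1 ⇒ G_2=1283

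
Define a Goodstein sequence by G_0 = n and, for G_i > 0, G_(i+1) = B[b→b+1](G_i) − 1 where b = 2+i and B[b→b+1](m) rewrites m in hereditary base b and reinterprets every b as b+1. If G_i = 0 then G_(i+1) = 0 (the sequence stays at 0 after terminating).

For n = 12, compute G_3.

15685

step 0: 12 = 2^(2 + 1) + 2^2; sub 3 for 2: 3^(3 + 1) + 3^3; = 108; G_1 = 108−1 = 107
step 1: 107 = 3^(3 + 1) + 2·3^2 + 2·3 + 2; sub 4 for 3: 4^(4 + 1) + 2·4^2 + 2·4 + 2; = 1066; G_2 = 1066−1 = 1065
step 2: 1065 = 4^(4 + 1) + 2·4^2 + 2·4 + 1; sub 5 for 4: 5^(5 + 1) + 2·5^2 + 2·5 + 1; = 15686; G_3 = 15686−1 = 15685
step 3: 15685 = 5^(5 + 1) + 2·5^2 + 2·5; sub 6 for 5: 6^(6 + 1) + 2·6^2 + 2·6; = 280020; G_4 = 280020−1 = 280019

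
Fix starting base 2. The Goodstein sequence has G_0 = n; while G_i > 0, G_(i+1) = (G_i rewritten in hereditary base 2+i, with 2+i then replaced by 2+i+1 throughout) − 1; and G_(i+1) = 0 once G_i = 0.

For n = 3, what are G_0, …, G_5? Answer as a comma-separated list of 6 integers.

3, 3, 3, 2, 1, 0

G_0 = 3. HB_2(3) = 2 + 1. Bump = 4. G_1 = 3.
G_1 = 3. HB_3(3) = 3. Bump = 4. G_2 = 3.
G_2 = 3. HB_4(3) = 3. Bump = 3. G_3 = 2.
G_3 = 2. HB_5(2) = 2. Bump = 2. G_4 = 1.
G_4 = 1. HB_6(1) = 1. Bump = 1. G_5 = 0.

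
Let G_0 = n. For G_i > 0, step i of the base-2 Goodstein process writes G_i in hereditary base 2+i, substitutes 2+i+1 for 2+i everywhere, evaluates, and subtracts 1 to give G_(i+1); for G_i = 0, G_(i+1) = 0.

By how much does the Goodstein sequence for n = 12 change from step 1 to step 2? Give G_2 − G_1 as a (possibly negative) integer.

base 2: 12 = 2^(2 + 1) + 2^2; at 3: 3^(3 + 1) + 3^3 = 108; next = 107
base 3: 107 = 3^(3 + 1) + 2·3^2 + 2·3 + 2; at 4: 4^(4 + 1) + 2·4^2 + 2·4 + 2 = 1066; next = 1065

958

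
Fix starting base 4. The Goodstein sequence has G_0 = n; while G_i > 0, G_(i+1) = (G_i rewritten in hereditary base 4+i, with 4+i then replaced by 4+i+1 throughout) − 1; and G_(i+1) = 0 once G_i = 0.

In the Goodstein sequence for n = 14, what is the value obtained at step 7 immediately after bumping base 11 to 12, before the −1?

26

(0) 14|_4 = 3·4 + 2 ↦ 3·5 + 2|_5 = 17 ⇒ 16
(1) 16|_5 = 3·5 + 1 ↦ 3·6 + 1|_6 = 19 ⇒ 18
(2) 18|_6 = 3·6 ↦ 3·7|_7 = 21 ⇒ 20
(3) 20|_7 = 2·7 + 6 ↦ 2·8 + 6|_8 = 22 ⇒ 21
(4) 21|_8 = 2·8 + 5 ↦ 2·9 + 5|_9 = 23 ⇒ 22
(5) 22|_9 = 2·9 + 4 ↦ 2·10 + 4|_10 = 24 ⇒ 23
(6) 23|_10 = 2·10 + 3 ↦ 2·11 + 3|_11 = 25 ⇒ 24
(7) 24|_11 = 2·11 + 2 ↦ 2·12 + 2|_12 = 26 ⇒ 25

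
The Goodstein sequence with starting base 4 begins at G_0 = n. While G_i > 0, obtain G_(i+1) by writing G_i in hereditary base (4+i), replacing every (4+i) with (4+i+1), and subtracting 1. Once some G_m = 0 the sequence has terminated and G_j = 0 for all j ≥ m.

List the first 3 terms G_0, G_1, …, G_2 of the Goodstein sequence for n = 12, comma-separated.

G_0 = 12. HB_4(12) = 3·4. Bump = 15. G_1 = 14.
G_1 = 14. HB_5(14) = 2·5 + 4. Bump = 16. G_2 = 15.

12, 14, 15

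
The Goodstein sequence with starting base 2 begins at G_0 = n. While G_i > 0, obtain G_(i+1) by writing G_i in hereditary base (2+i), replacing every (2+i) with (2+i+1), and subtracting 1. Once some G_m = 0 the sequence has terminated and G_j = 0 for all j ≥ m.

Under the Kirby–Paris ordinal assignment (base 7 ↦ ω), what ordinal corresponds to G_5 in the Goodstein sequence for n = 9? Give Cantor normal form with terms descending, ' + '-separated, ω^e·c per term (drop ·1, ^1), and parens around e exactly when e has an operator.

G_0=9  [base 2] 2^(2 + 1) + 1  →[2↦3]→  3^(3 + 1) + 1 = 82  −1 ⇒ G_1=81
G_1=81  [base 3] 3^(3 + 1)  →[3↦4]→  4^(4 + 1) = 1024  −1 ⇒ G_2=1023
G_2=1023  [base 4] 3·4^4 + 3·4^3 + 3·4^2 + 3·4 + 3  →[4↦5]→  3·5^5 + 3·5^3 + 3·5^2 + 3·5 + 3 = 9843  −1 ⇒ G_3=9842
G_3=9842  [base 5] 3·5^5 + 3·5^3 + 3·5^2 + 3·5 + 2  →[5↦6]→  3·6^6 + 3·6^3 + 3·6^2 + 3·6 + 2 = 140744  −1 ⇒ G_4=140743
G_4=140743  [base 6] 3·6^6 + 3·6^3 + 3·6^2 + 3·6 + 1  →[6↦7]→  3·7^7 + 3·7^3 + 3·7^2 + 3·7 + 1 = 2471827  −1 ⇒ G_5=2471826
G_5=2471826  [base 7] 3·7^7 + 3·7^3 + 3·7^2 + 3·7  →[7↦8]→  3·8^8 + 3·8^3 + 3·8^2 + 3·8 = 50333400  −1 ⇒ G_6=50333399

ω^ω·3 + ω^3·3 + ω^2·3 + ω·3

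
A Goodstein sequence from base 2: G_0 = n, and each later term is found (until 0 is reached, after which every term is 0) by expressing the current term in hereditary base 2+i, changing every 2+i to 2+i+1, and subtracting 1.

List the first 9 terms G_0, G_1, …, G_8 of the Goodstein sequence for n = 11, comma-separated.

11, 84, 1027, 15627, 279937, 5764801, 134217727, 2749609302, 70077777775

(0) 11|_2 = 2^(2 + 1) + 2 + 1 ↦ 3^(3 + 1) + 3 + 1|_3 = 85 ⇒ 84
(1) 84|_3 = 3^(3 + 1) + 3 ↦ 4^(4 + 1) + 4|_4 = 1028 ⇒ 1027
(2) 1027|_4 = 4^(4 + 1) + 3 ↦ 5^(5 + 1) + 3|_5 = 15628 ⇒ 15627
(3) 15627|_5 = 5^(5 + 1) + 2 ↦ 6^(6 + 1) + 2|_6 = 279938 ⇒ 279937
(4) 279937|_6 = 6^(6 + 1) + 1 ↦ 7^(7 + 1) + 1|_7 = 5764802 ⇒ 5764801
(5) 5764801|_7 = 7^(7 + 1) ↦ 8^(8 + 1)|_8 = 134217728 ⇒ 134217727
(6) 134217727|_8 = 7·8^8 + 7·8^7 + 7·8^6 + 7·8^5 + 7·8^4 + 7·8^3 + 7·8^2 + 7·8 + 7 ↦ 7·9^9 + 7·9^7 + 7·9^6 + 7·9^5 + 7·9^4 + 7·9^3 + 7·9^2 + 7·9 + 7|_9 = 2749609303 ⇒ 2749609302
(7) 2749609302|_9 = 7·9^9 + 7·9^7 + 7·9^6 + 7·9^5 + 7·9^4 + 7·9^3 + 7·9^2 + 7·9 + 6 ↦ 7·10^10 + 7·10^7 + 7·10^6 + 7·10^5 + 7·10^4 + 7·10^3 + 7·10^2 + 7·10 + 6|_10 = 70077777776 ⇒ 70077777775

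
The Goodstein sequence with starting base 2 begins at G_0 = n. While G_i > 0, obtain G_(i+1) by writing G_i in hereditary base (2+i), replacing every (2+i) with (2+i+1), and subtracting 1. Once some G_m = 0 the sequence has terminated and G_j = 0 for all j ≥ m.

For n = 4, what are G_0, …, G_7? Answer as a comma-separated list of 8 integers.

4, 26, 41, 60, 83, 109, 139, 173

(0) 4|_2 = 2^2 ↦ 3^3|_3 = 27 ⇒ 26
(1) 26|_3 = 2·3^2 + 2·3 + 2 ↦ 2·4^2 + 2·4 + 2|_4 = 42 ⇒ 41
(2) 41|_4 = 2·4^2 + 2·4 + 1 ↦ 2·5^2 + 2·5 + 1|_5 = 61 ⇒ 60
(3) 60|_5 = 2·5^2 + 2·5 ↦ 2·6^2 + 2·6|_6 = 84 ⇒ 83
(4) 83|_6 = 2·6^2 + 6 + 5 ↦ 2·7^2 + 7 + 5|_7 = 110 ⇒ 109
(5) 109|_7 = 2·7^2 + 7 + 4 ↦ 2·8^2 + 8 + 4|_8 = 140 ⇒ 139
(6) 139|_8 = 2·8^2 + 8 + 3 ↦ 2·9^2 + 9 + 3|_9 = 174 ⇒ 173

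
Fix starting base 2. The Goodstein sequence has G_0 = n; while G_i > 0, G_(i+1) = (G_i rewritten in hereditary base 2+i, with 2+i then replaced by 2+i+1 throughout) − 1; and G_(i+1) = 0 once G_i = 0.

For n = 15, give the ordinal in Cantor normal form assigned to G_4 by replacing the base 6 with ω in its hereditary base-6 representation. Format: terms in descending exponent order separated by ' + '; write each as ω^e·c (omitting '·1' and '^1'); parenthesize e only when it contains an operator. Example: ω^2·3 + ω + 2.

ω^(ω + 1) + ω^ω + 1

15 —HB2→ 2^(2 + 1) + 2^2 + 2 + 1 —bump→ 3^(3 + 1) + 3^3 + 3 + 1 = 112 —(−1)→ 111
111 —HB3→ 3^(3 + 1) + 3^3 + 3 —bump→ 4^(4 + 1) + 4^4 + 4 = 1284 —(−1)→ 1283
1283 —HB4→ 4^(4 + 1) + 4^4 + 3 —bump→ 5^(5 + 1) + 5^5 + 3 = 18753 —(−1)→ 18752
18752 —HB5→ 5^(5 + 1) + 5^5 + 2 —bump→ 6^(6 + 1) + 6^6 + 2 = 326594 —(−1)→ 326593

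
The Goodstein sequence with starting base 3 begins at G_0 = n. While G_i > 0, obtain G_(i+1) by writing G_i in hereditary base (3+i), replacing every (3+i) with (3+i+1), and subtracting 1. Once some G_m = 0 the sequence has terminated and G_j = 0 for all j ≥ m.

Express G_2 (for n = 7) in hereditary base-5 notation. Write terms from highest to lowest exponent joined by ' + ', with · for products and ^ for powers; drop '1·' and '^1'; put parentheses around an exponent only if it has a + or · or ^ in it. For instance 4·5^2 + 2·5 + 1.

5 + 4

i=0: 7 = 2·3 + 1 (b=3); 3→4: 2·4 + 1 = 9; 9−1 = 8
i=1: 8 = 2·4 (b=4); 4→5: 2·5 = 10; 10−1 = 9
i=2: 9 = 5 + 4 (b=5); 5→6: 6 + 4 = 10; 10−1 = 9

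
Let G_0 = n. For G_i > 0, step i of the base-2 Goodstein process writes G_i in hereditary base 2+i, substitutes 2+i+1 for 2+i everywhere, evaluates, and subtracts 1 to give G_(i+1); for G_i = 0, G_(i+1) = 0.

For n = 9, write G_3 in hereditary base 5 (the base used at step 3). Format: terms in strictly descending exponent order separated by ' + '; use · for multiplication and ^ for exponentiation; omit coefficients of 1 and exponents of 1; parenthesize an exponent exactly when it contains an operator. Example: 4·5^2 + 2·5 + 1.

3·5^5 + 3·5^3 + 3·5^2 + 3·5 + 2

G_0=9  [base 2] 2^(2 + 1) + 1  →[2↦3]→  3^(3 + 1) + 1 = 82  −1 ⇒ G_1=81
G_1=81  [base 3] 3^(3 + 1)  →[3↦4]→  4^(4 + 1) = 1024  −1 ⇒ G_2=1023
G_2=1023  [base 4] 3·4^4 + 3·4^3 + 3·4^2 + 3·4 + 3  →[4↦5]→  3·5^5 + 3·5^3 + 3·5^2 + 3·5 + 3 = 9843  −1 ⇒ G_3=9842
G_3=9842  [base 5] 3·5^5 + 3·5^3 + 3·5^2 + 3·5 + 2  →[5↦6]→  3·6^6 + 3·6^3 + 3·6^2 + 3·6 + 2 = 140744  −1 ⇒ G_4=140743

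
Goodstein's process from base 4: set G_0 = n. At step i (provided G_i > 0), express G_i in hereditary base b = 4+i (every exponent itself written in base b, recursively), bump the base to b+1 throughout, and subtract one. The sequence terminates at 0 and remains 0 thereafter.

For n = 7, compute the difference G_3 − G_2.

step 0: 7 = 4 + 3; sub 5 for 4: 5 + 3; = 8; G_1 = 8−1 = 7
step 1: 7 = 5 + 2; sub 6 for 5: 6 + 2; = 8; G_2 = 8−1 = 7
step 2: 7 = 6 + 1; sub 7 for 6: 7 + 1; = 8; G_3 = 8−1 = 7

0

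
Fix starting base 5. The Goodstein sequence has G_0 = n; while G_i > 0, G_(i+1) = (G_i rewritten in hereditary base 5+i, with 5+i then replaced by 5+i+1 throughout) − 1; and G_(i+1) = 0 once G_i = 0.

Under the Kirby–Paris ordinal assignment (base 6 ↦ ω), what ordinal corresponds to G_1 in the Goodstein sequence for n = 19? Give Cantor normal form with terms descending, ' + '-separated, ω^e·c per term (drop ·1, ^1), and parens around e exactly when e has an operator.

i=0: 19 = 3·5 + 4 (b=5); 5→6: 3·6 + 4 = 22; 22−1 = 21
i=1: 21 = 3·6 + 3 (b=6); 6→7: 3·7 + 3 = 24; 24−1 = 23

ω·3 + 3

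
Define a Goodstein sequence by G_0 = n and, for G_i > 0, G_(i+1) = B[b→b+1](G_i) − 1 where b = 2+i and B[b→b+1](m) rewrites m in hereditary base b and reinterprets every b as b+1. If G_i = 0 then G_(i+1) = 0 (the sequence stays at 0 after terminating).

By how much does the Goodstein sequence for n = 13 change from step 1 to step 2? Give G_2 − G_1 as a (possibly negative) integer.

G_0=13  [base 2] 2^(2 + 1) + 2^2 + 1  →[2↦3]→  3^(3 + 1) + 3^3 + 1 = 109  −1 ⇒ G_1=108
G_1=108  [base 3] 3^(3 + 1) + 3^3  →[3↦4]→  4^(4 + 1) + 4^4 = 1280  −1 ⇒ G_2=1279

1171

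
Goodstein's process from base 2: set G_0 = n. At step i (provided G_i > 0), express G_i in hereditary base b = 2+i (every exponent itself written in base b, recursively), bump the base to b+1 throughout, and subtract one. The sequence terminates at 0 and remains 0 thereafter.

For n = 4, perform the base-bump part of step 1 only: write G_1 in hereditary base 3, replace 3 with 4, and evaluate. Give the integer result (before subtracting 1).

(0) 4|_2 = 2^2 ↦ 3^3|_3 = 27 ⇒ 26
(1) 26|_3 = 2·3^2 + 2·3 + 2 ↦ 2·4^2 + 2·4 + 2|_4 = 42 ⇒ 41

42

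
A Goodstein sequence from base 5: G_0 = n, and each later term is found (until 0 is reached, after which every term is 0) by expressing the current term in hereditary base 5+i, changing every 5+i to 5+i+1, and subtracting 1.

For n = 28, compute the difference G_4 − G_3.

16

i=0: 28 = 5^2 + 3 (b=5); 5→6: 6^2 + 3 = 39; 39−1 = 38
i=1: 38 = 6^2 + 2 (b=6); 6→7: 7^2 + 2 = 51; 51−1 = 50
i=2: 50 = 7^2 + 1 (b=7); 7→8: 8^2 + 1 = 65; 65−1 = 64
i=3: 64 = 8^2 (b=8); 8→9: 9^2 = 81; 81−1 = 80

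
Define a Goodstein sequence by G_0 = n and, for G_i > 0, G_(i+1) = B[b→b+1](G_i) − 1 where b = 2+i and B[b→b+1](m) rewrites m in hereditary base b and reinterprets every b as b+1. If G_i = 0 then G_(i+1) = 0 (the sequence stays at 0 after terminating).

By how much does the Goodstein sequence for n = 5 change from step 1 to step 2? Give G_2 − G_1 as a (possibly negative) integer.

228

5 —HB2→ 2^2 + 1 —bump→ 3^3 + 1 = 28 —(−1)→ 27
27 —HB3→ 3^3 —bump→ 4^4 = 256 —(−1)→ 255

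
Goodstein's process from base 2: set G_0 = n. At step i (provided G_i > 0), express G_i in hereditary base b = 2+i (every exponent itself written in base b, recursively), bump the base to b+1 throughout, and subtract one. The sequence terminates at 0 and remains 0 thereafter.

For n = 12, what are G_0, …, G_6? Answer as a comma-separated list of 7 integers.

12, 107, 1065, 15685, 280019, 5764910, 134217867

i=0: 12 = 2^(2 + 1) + 2^2 (b=2); 2→3: 3^(3 + 1) + 3^3 = 108; 108−1 = 107
i=1: 107 = 3^(3 + 1) + 2·3^2 + 2·3 + 2 (b=3); 3→4: 4^(4 + 1) + 2·4^2 + 2·4 + 2 = 1066; 1066−1 = 1065
i=2: 1065 = 4^(4 + 1) + 2·4^2 + 2·4 + 1 (b=4); 4→5: 5^(5 + 1) + 2·5^2 + 2·5 + 1 = 15686; 15686−1 = 15685
i=3: 15685 = 5^(5 + 1) + 2·5^2 + 2·5 (b=5); 5→6: 6^(6 + 1) + 2·6^2 + 2·6 = 280020; 280020−1 = 280019
i=4: 280019 = 6^(6 + 1) + 2·6^2 + 6 + 5 (b=6); 6→7: 7^(7 + 1) + 2·7^2 + 7 + 5 = 5764911; 5764911−1 = 5764910
i=5: 5764910 = 7^(7 + 1) + 2·7^2 + 7 + 4 (b=7); 7→8: 8^(8 + 1) + 2·8^2 + 8 + 4 = 134217868; 134217868−1 = 134217867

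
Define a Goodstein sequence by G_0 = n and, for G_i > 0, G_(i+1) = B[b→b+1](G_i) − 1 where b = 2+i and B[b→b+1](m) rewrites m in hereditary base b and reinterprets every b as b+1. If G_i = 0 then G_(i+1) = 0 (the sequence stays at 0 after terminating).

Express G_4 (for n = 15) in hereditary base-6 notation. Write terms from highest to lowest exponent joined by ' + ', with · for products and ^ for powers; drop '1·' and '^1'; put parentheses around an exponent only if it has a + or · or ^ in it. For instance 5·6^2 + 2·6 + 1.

15 —HB2→ 2^(2 + 1) + 2^2 + 2 + 1 —bump→ 3^(3 + 1) + 3^3 + 3 + 1 = 112 —(−1)→ 111
111 —HB3→ 3^(3 + 1) + 3^3 + 3 —bump→ 4^(4 + 1) + 4^4 + 4 = 1284 —(−1)→ 1283
1283 —HB4→ 4^(4 + 1) + 4^4 + 3 —bump→ 5^(5 + 1) + 5^5 + 3 = 18753 —(−1)→ 18752
18752 —HB5→ 5^(5 + 1) + 5^5 + 2 —bump→ 6^(6 + 1) + 6^6 + 2 = 326594 —(−1)→ 326593

6^(6 + 1) + 6^6 + 1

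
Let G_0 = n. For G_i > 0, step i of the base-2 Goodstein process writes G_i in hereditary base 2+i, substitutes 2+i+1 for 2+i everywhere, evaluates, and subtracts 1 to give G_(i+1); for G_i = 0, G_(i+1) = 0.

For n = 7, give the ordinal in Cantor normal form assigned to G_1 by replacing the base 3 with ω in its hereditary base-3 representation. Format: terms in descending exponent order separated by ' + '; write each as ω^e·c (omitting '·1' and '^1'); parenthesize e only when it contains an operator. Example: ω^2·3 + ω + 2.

[0] 7 ≡ 2^2 + 2 + 1 (base 2). Lift 3: 31. −1: 30.
[1] 30 ≡ 3^3 + 3 (base 3). Lift 4: 260. −1: 259.

ω^ω + ω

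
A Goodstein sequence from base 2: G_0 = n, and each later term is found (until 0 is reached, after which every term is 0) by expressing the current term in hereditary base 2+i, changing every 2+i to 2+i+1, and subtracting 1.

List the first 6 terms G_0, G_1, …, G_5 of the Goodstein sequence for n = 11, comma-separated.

[0] 11 ≡ 2^(2 + 1) + 2 + 1 (base 2). Lift 3: 85. −1: 84.
[1] 84 ≡ 3^(3 + 1) + 3 (base 3). Lift 4: 1028. −1: 1027.
[2] 1027 ≡ 4^(4 + 1) + 3 (base 4). Lift 5: 15628. −1: 15627.
[3] 15627 ≡ 5^(5 + 1) + 2 (base 5). Lift 6: 279938. −1: 279937.
[4] 279937 ≡ 6^(6 + 1) + 1 (base 6). Lift 7: 5764802. −1: 5764801.

11, 84, 1027, 15627, 279937, 5764801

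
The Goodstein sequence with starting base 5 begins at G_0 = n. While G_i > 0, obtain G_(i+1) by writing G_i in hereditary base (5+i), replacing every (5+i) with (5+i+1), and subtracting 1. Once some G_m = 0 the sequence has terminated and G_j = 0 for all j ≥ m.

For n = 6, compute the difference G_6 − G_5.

G_0=6  [base 5] 5 + 1  →[5↦6]→  6 + 1 = 7  −1 ⇒ G_1=6
G_1=6  [base 6] 6  →[6↦7]→  7 = 7  −1 ⇒ G_2=6
G_2=6  [base 7] 6  →[7↦8]→  6 = 6  −1 ⇒ G_3=5
G_3=5  [base 8] 5  →[8↦9]→  5 = 5  −1 ⇒ G_4=4
G_4=4  [base 9] 4  →[9↦10]→  4 = 4  −1 ⇒ G_5=3
G_5=3  [base 10] 3  →[10↦11]→  3 = 3  −1 ⇒ G_6=2

-1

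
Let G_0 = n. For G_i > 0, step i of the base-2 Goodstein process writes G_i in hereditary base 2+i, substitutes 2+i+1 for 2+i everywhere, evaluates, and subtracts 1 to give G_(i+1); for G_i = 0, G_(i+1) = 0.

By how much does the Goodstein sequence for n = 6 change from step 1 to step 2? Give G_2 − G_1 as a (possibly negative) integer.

228

[0] 6 ≡ 2^2 + 2 (base 2). Lift 3: 30. −1: 29.
[1] 29 ≡ 3^3 + 2 (base 3). Lift 4: 258. −1: 257.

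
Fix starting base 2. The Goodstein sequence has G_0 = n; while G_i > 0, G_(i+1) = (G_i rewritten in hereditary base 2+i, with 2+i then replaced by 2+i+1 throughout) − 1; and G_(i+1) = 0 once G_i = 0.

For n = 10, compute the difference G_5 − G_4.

[0] 10 ≡ 2^(2 + 1) + 2 (base 2). Lift 3: 84. −1: 83.
[1] 83 ≡ 3^(3 + 1) + 2 (base 3). Lift 4: 1026. −1: 1025.
[2] 1025 ≡ 4^(4 + 1) + 1 (base 4). Lift 5: 15626. −1: 15625.
[3] 15625 ≡ 5^(5 + 1) (base 5). Lift 6: 279936. −1: 279935.
[4] 279935 ≡ 5·6^6 + 5·6^5 + 5·6^4 + 5·6^3 + 5·6^2 + 5·6 + 5 (base 6). Lift 7: 4215755. −1: 4215754.

3935819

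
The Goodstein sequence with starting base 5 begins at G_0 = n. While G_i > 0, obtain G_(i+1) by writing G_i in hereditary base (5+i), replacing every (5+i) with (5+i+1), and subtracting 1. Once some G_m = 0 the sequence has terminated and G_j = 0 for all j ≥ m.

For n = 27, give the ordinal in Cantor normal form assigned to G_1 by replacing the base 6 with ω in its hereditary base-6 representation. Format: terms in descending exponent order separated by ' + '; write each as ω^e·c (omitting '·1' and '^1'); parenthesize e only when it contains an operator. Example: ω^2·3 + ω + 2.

27 —HB5→ 5^2 + 2 —bump→ 6^2 + 2 = 38 —(−1)→ 37
37 —HB6→ 6^2 + 1 —bump→ 7^2 + 1 = 50 —(−1)→ 49

ω^2 + 1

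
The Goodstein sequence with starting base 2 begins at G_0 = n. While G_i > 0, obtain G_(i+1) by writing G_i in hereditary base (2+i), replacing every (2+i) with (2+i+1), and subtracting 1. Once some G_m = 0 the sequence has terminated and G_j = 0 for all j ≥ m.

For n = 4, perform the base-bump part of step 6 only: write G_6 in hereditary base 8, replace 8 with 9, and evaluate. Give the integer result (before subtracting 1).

174

i=0: 4 = 2^2 (b=2); 2→3: 3^3 = 27; 27−1 = 26
i=1: 26 = 2·3^2 + 2·3 + 2 (b=3); 3→4: 2·4^2 + 2·4 + 2 = 42; 42−1 = 41
i=2: 41 = 2·4^2 + 2·4 + 1 (b=4); 4→5: 2·5^2 + 2·5 + 1 = 61; 61−1 = 60
i=3: 60 = 2·5^2 + 2·5 (b=5); 5→6: 2·6^2 + 2·6 = 84; 84−1 = 83
i=4: 83 = 2·6^2 + 6 + 5 (b=6); 6→7: 2·7^2 + 7 + 5 = 110; 110−1 = 109
i=5: 109 = 2·7^2 + 7 + 4 (b=7); 7→8: 2·8^2 + 8 + 4 = 140; 140−1 = 139
i=6: 139 = 2·8^2 + 8 + 3 (b=8); 8→9: 2·9^2 + 9 + 3 = 174; 174−1 = 173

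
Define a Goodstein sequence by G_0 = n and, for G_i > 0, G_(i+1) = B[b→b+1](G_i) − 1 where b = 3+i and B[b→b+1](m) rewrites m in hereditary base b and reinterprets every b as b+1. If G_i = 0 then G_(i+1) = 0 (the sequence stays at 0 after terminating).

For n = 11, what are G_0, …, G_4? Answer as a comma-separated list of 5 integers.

i=0: 11 = 3^2 + 2 (b=3); 3→4: 4^2 + 2 = 18; 18−1 = 17
i=1: 17 = 4^2 + 1 (b=4); 4→5: 5^2 + 1 = 26; 26−1 = 25
i=2: 25 = 5^2 (b=5); 5→6: 6^2 = 36; 36−1 = 35
i=3: 35 = 5·6 + 5 (b=6); 6→7: 5·7 + 5 = 40; 40−1 = 39

11, 17, 25, 35, 39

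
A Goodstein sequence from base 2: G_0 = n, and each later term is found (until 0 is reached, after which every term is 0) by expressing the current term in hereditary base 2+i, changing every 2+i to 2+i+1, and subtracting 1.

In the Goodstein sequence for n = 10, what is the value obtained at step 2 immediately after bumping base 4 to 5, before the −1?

15626

[0] 10 ≡ 2^(2 + 1) + 2 (base 2). Lift 3: 84. −1: 83.
[1] 83 ≡ 3^(3 + 1) + 2 (base 3). Lift 4: 1026. −1: 1025.
[2] 1025 ≡ 4^(4 + 1) + 1 (base 4). Lift 5: 15626. −1: 15625.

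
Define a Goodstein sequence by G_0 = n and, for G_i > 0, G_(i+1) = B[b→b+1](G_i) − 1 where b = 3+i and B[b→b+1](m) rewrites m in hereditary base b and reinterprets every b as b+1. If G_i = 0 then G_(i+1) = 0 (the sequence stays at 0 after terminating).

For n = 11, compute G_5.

43

[0] 11 ≡ 3^2 + 2 (base 3). Lift 4: 18. −1: 17.
[1] 17 ≡ 4^2 + 1 (base 4). Lift 5: 26. −1: 25.
[2] 25 ≡ 5^2 (base 5). Lift 6: 36. −1: 35.
[3] 35 ≡ 5·6 + 5 (base 6). Lift 7: 40. −1: 39.
[4] 39 ≡ 5·7 + 4 (base 7). Lift 8: 44. −1: 43.
[5] 43 ≡ 5·8 + 3 (base 8). Lift 9: 48. −1: 47.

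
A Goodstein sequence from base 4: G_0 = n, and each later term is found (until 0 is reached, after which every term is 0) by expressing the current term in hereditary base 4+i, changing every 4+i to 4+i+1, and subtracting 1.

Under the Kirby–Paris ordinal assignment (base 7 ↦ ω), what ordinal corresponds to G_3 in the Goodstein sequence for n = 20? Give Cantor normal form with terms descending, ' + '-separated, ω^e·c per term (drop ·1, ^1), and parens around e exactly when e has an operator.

[0] 20 ≡ 4^2 + 4 (base 4). Lift 5: 30. −1: 29.
[1] 29 ≡ 5^2 + 4 (base 5). Lift 6: 40. −1: 39.
[2] 39 ≡ 6^2 + 3 (base 6). Lift 7: 52. −1: 51.

ω^2 + 2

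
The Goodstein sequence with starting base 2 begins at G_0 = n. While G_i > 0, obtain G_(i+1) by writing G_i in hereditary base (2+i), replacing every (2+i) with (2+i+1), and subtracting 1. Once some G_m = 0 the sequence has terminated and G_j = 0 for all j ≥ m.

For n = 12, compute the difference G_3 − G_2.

G_0=12  [base 2] 2^(2 + 1) + 2^2  →[2↦3]→  3^(3 + 1) + 3^3 = 108  −1 ⇒ G_1=107
G_1=107  [base 3] 3^(3 + 1) + 2·3^2 + 2·3 + 2  →[3↦4]→  4^(4 + 1) + 2·4^2 + 2·4 + 2 = 1066  −1 ⇒ G_2=1065
G_2=1065  [base 4] 4^(4 + 1) + 2·4^2 + 2·4 + 1  →[4↦5]→  5^(5 + 1) + 2·5^2 + 2·5 + 1 = 15686  −1 ⇒ G_3=15685

14620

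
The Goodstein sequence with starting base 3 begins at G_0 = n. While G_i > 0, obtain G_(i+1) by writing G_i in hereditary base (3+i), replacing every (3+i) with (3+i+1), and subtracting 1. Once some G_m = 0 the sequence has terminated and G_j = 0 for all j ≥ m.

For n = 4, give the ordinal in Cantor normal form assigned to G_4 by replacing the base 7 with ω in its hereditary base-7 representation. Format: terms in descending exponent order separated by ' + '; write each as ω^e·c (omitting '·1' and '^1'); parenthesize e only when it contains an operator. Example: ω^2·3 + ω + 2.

2

4 —HB3→ 3 + 1 —bump→ 4 + 1 = 5 —(−1)→ 4
4 —HB4→ 4 —bump→ 5 = 5 —(−1)→ 4
4 —HB5→ 4 —bump→ 4 = 4 —(−1)→ 3
3 —HB6→ 3 —bump→ 3 = 3 —(−1)→ 2
2 —HB7→ 2 —bump→ 2 = 2 —(−1)→ 1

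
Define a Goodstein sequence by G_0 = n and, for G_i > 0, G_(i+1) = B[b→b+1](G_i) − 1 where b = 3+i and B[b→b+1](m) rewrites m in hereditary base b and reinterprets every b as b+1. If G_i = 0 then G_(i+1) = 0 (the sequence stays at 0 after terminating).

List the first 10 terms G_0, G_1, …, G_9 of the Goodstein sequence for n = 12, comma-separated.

12, 19, 27, 37, 49, 63, 69, 75, 81, 87

12 —HB3→ 3^2 + 3 —bump→ 4^2 + 4 = 20 —(−1)→ 19
19 —HB4→ 4^2 + 3 —bump→ 5^2 + 3 = 28 —(−1)→ 27
27 —HB5→ 5^2 + 2 —bump→ 6^2 + 2 = 38 —(−1)→ 37
37 —HB6→ 6^2 + 1 —bump→ 7^2 + 1 = 50 —(−1)→ 49
49 —HB7→ 7^2 —bump→ 8^2 = 64 —(−1)→ 63
63 —HB8→ 7·8 + 7 —bump→ 7·9 + 7 = 70 —(−1)→ 69
69 —HB9→ 7·9 + 6 —bump→ 7·10 + 6 = 76 —(−1)→ 75
75 —HB10→ 7·10 + 5 —bump→ 7·11 + 5 = 82 —(−1)→ 81
81 —HB11→ 7·11 + 4 —bump→ 7·12 + 4 = 88 —(−1)→ 87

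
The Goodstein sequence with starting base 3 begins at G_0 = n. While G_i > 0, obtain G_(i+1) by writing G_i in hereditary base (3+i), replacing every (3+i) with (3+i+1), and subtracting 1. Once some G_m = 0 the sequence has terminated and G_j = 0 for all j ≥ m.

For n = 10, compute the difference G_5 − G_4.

base 3: 10 = 3^2 + 1; at 4: 4^2 + 1 = 17; next = 16
base 4: 16 = 4^2; at 5: 5^2 = 25; next = 24
base 5: 24 = 4·5 + 4; at 6: 4·6 + 4 = 28; next = 27
base 6: 27 = 4·6 + 3; at 7: 4·7 + 3 = 31; next = 30
base 7: 30 = 4·7 + 2; at 8: 4·8 + 2 = 34; next = 33

3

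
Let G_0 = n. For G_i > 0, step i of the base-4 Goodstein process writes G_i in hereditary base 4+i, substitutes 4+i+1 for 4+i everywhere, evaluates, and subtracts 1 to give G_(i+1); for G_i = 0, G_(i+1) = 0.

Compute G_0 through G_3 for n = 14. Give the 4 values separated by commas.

base 4: 14 = 3·4 + 2; at 5: 3·5 + 2 = 17; next = 16
base 5: 16 = 3·5 + 1; at 6: 3·6 + 1 = 19; next = 18
base 6: 18 = 3·6; at 7: 3·7 = 21; next = 20

14, 16, 18, 20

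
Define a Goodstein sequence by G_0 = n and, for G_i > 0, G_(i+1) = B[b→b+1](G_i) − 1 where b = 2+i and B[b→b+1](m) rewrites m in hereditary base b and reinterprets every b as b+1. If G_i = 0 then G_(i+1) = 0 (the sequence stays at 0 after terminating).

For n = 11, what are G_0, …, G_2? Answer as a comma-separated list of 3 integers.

11, 84, 1027

G_0 = 11. HB_2(11) = 2^(2 + 1) + 2 + 1. Bump = 85. G_1 = 84.
G_1 = 84. HB_3(84) = 3^(3 + 1) + 3. Bump = 1028. G_2 = 1027.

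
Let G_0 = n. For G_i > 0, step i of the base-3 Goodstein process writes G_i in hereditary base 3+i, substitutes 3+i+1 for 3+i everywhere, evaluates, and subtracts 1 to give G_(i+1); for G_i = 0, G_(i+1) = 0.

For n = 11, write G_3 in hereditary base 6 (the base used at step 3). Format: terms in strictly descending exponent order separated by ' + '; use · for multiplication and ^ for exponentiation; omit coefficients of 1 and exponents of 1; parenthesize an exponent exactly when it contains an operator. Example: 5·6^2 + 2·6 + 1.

G_0=11  [base 3] 3^2 + 2  →[3↦4]→  4^2 + 2 = 18  −1 ⇒ G_1=17
G_1=17  [base 4] 4^2 + 1  →[4↦5]→  5^2 + 1 = 26  −1 ⇒ G_2=25
G_2=25  [base 5] 5^2  →[5↦6]→  6^2 = 36  −1 ⇒ G_3=35
G_3=35  [base 6] 5·6 + 5  →[6↦7]→  5·7 + 5 = 40  −1 ⇒ G_4=39

5·6 + 5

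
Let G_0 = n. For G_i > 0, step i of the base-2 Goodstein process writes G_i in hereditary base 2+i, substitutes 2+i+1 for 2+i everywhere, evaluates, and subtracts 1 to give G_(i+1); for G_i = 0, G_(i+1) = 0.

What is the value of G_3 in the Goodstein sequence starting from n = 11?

15627

i=0: 11 = 2^(2 + 1) + 2 + 1 (b=2); 2→3: 3^(3 + 1) + 3 + 1 = 85; 85−1 = 84
i=1: 84 = 3^(3 + 1) + 3 (b=3); 3→4: 4^(4 + 1) + 4 = 1028; 1028−1 = 1027
i=2: 1027 = 4^(4 + 1) + 3 (b=4); 4→5: 5^(5 + 1) + 3 = 15628; 15628−1 = 15627
i=3: 15627 = 5^(5 + 1) + 2 (b=5); 5→6: 6^(6 + 1) + 2 = 279938; 279938−1 = 279937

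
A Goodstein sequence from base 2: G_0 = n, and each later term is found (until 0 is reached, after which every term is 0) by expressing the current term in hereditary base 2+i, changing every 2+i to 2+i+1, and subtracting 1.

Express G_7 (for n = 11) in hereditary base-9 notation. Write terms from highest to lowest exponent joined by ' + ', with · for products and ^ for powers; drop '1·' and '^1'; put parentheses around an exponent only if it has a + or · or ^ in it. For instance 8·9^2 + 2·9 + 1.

7·9^9 + 7·9^7 + 7·9^6 + 7·9^5 + 7·9^4 + 7·9^3 + 7·9^2 + 7·9 + 6

base 2: 11 = 2^(2 + 1) + 2 + 1; at 3: 3^(3 + 1) + 3 + 1 = 85; next = 84
base 3: 84 = 3^(3 + 1) + 3; at 4: 4^(4 + 1) + 4 = 1028; next = 1027
base 4: 1027 = 4^(4 + 1) + 3; at 5: 5^(5 + 1) + 3 = 15628; next = 15627
base 5: 15627 = 5^(5 + 1) + 2; at 6: 6^(6 + 1) + 2 = 279938; next = 279937
base 6: 279937 = 6^(6 + 1) + 1; at 7: 7^(7 + 1) + 1 = 5764802; next = 5764801
base 7: 5764801 = 7^(7 + 1); at 8: 8^(8 + 1) = 134217728; next = 134217727
base 8: 134217727 = 7·8^8 + 7·8^7 + 7·8^6 + 7·8^5 + 7·8^4 + 7·8^3 + 7·8^2 + 7·8 + 7; at 9: 7·9^9 + 7·9^7 + 7·9^6 + 7·9^5 + 7·9^4 + 7·9^3 + 7·9^2 + 7·9 + 7 = 2749609303; next = 2749609302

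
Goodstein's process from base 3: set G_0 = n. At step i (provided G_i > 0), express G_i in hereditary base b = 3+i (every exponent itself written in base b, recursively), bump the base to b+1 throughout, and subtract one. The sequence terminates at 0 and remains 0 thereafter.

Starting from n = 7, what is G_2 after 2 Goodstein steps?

base 3: 7 = 2·3 + 1; at 4: 2·4 + 1 = 9; next = 8
base 4: 8 = 2·4; at 5: 2·5 = 10; next = 9

9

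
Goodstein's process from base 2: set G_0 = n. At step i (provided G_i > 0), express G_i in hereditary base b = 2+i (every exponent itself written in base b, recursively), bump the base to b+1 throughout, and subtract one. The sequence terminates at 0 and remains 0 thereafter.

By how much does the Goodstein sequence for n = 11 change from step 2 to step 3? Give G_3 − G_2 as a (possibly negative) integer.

14600

step 0: 11 = 2^(2 + 1) + 2 + 1; sub 3 for 2: 3^(3 + 1) + 3 + 1; = 85; G_1 = 85−1 = 84
step 1: 84 = 3^(3 + 1) + 3; sub 4 for 3: 4^(4 + 1) + 4; = 1028; G_2 = 1028−1 = 1027
step 2: 1027 = 4^(4 + 1) + 3; sub 5 for 4: 5^(5 + 1) + 3; = 15628; G_3 = 15628−1 = 15627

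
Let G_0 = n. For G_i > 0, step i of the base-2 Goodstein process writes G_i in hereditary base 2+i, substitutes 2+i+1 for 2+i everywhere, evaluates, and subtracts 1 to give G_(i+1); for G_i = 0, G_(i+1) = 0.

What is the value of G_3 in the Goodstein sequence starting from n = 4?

step 0: 4 = 2^2; sub 3 for 2: 3^3; = 27; G_1 = 27−1 = 26
step 1: 26 = 2·3^2 + 2·3 + 2; sub 4 for 3: 2·4^2 + 2·4 + 2; = 42; G_2 = 42−1 = 41
step 2: 41 = 2·4^2 + 2·4 + 1; sub 5 for 4: 2·5^2 + 2·5 + 1; = 61; G_3 = 61−1 = 60
step 3: 60 = 2·5^2 + 2·5; sub 6 for 5: 2·6^2 + 2·6; = 84; G_4 = 84−1 = 83

60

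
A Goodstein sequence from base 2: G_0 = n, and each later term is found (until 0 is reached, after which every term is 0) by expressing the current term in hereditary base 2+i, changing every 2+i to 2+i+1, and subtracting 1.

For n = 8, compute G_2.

553

step 0: 8 = 2^(2 + 1); sub 3 for 2: 3^(3 + 1); = 81; G_1 = 81−1 = 80
step 1: 80 = 2·3^3 + 2·3^2 + 2·3 + 2; sub 4 for 3: 2·4^4 + 2·4^2 + 2·4 + 2; = 554; G_2 = 554−1 = 553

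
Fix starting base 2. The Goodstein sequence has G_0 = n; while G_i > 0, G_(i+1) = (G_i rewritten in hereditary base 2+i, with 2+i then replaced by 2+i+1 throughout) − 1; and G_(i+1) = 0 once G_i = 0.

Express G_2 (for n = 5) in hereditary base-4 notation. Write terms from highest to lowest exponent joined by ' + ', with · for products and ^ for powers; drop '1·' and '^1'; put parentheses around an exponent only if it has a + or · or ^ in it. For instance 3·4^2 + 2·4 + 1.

3·4^3 + 3·4^2 + 3·4 + 3

(0) 5|_2 = 2^2 + 1 ↦ 3^3 + 1|_3 = 28 ⇒ 27
(1) 27|_3 = 3^3 ↦ 4^4|_4 = 256 ⇒ 255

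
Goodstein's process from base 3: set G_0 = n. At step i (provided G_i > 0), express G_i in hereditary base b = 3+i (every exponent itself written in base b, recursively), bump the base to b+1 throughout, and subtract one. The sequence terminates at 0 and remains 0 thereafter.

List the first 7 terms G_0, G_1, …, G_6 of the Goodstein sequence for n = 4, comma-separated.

[0] 4 ≡ 3 + 1 (base 3). Lift 4: 5. −1: 4.
[1] 4 ≡ 4 (base 4). Lift 5: 5. −1: 4.
[2] 4 ≡ 4 (base 5). Lift 6: 4. −1: 3.
[3] 3 ≡ 3 (base 6). Lift 7: 3. −1: 2.
[4] 2 ≡ 2 (base 7). Lift 8: 2. −1: 1.
[5] 1 ≡ 1 (base 8). Lift 9: 1. −1: 0.

4, 4, 4, 3, 2, 1, 0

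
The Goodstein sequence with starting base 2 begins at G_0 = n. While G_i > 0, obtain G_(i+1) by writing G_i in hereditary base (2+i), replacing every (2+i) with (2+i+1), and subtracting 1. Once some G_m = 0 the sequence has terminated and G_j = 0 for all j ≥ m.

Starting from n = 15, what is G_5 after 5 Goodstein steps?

6588344

15 —HB2→ 2^(2 + 1) + 2^2 + 2 + 1 —bump→ 3^(3 + 1) + 3^3 + 3 + 1 = 112 —(−1)→ 111
111 —HB3→ 3^(3 + 1) + 3^3 + 3 —bump→ 4^(4 + 1) + 4^4 + 4 = 1284 —(−1)→ 1283
1283 —HB4→ 4^(4 + 1) + 4^4 + 3 —bump→ 5^(5 + 1) + 5^5 + 3 = 18753 —(−1)→ 18752
18752 —HB5→ 5^(5 + 1) + 5^5 + 2 —bump→ 6^(6 + 1) + 6^6 + 2 = 326594 —(−1)→ 326593
326593 —HB6→ 6^(6 + 1) + 6^6 + 1 —bump→ 7^(7 + 1) + 7^7 + 1 = 6588345 —(−1)→ 6588344
6588344 —HB7→ 7^(7 + 1) + 7^7 —bump→ 8^(8 + 1) + 8^8 = 150994944 —(−1)→ 150994943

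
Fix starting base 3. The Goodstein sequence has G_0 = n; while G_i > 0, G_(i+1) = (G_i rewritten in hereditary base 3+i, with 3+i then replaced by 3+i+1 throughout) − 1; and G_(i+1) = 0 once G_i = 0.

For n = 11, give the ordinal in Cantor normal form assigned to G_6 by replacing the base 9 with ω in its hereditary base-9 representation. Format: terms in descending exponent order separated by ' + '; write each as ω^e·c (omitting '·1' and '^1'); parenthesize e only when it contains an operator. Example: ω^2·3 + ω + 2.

ω·5 + 2

[0] 11 ≡ 3^2 + 2 (base 3). Lift 4: 18. −1: 17.
[1] 17 ≡ 4^2 + 1 (base 4). Lift 5: 26. −1: 25.
[2] 25 ≡ 5^2 (base 5). Lift 6: 36. −1: 35.
[3] 35 ≡ 5·6 + 5 (base 6). Lift 7: 40. −1: 39.
[4] 39 ≡ 5·7 + 4 (base 7). Lift 8: 44. −1: 43.
[5] 43 ≡ 5·8 + 3 (base 8). Lift 9: 48. −1: 47.
[6] 47 ≡ 5·9 + 2 (base 9). Lift 10: 52. −1: 51.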